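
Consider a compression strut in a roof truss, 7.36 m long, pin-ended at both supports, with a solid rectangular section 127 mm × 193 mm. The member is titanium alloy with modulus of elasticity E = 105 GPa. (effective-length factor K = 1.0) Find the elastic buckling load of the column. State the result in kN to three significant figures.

Buckling occurs about the weak axis: I_min = h·b³/12 with b = 127 mm (the shorter side).
I_min = 193×127³/12 = 3.294×10^7 mm⁴
I = 3.294×10^7 mm⁴ = 3.294×10^-5 m⁴
Effective length L_e = K·L = 1 × 7.36 = 7.360 m
P_cr = π²EI / L_e² = π² × 105×10⁹ × 3.294×10^-5 / 7.360² = 6.303×10^5 N

P_cr ≈ 630 kN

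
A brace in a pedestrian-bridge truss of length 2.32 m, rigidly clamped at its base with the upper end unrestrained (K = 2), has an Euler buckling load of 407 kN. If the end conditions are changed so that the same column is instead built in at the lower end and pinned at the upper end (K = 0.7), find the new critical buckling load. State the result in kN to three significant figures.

P_cr ≈ 3320 kN

P_cr ∝ 1/K², so P_cr,new = P_cr,old × (K_old/K_new)² = 407 × (2/0.7)²
= 407 × 8.163 = 3320 kN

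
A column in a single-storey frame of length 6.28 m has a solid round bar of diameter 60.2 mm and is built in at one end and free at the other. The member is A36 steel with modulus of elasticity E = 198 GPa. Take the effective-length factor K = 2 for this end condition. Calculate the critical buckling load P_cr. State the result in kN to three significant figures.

P_cr ≈ 7.99 kN

I = πd⁴/64 = π×60.2⁴/64 = 6.447×10^5 mm⁴
I = 6.447×10^5 mm⁴ = 6.447×10^-7 m⁴
Effective length L_e = K·L = 2 × 6.28 = 12.56 m
P_cr = π²EI / L_e² = π² × 198×10⁹ × 6.447×10^-7 / 12.56² = 7.986×10^3 N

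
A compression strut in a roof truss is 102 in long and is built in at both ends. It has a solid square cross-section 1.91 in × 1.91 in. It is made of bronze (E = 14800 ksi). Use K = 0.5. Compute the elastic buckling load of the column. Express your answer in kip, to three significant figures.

P_cr ≈ 62.3 kip

I = a⁴/12 = 1.91⁴/12 = 1.109 in⁴
Effective length L_e = K·L = 0.5 × 102 = 51.00 in
P_cr = π²EI / L_e² = π² × 14800×10³ × 1.109 / 51.00² = 6.228×10^4 lb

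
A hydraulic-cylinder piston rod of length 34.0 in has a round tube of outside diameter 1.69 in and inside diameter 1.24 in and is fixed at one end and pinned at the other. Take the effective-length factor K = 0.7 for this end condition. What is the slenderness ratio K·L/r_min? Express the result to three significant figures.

λ ≈ 45.4

d_o = 1.69 in, d_i = 1.24 in
I = π(d_o⁴ − d_i⁴)/64 = π(1.69⁴ − 1.240⁴)/64 = 0.2844 in⁴
A = 1.036 in²;  r_min = √(I/A) = √(0.2844/1.036) = 0.5240 in
L_e = K·L = 0.7 × 34.0 = 23.80 in
λ = L_e / r_min = 23.800 / 0.5240 = 45.4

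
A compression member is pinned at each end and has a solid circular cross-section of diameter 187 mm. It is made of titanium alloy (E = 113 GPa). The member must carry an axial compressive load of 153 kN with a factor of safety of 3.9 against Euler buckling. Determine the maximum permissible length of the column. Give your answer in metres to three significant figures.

I = πd⁴/64 = π×187⁴/64 = 6.003×10^7 mm⁴
I = 6.003×10^-5 m⁴
Required critical load P_cr = n·P = 3.9 × 153 = 596.7 kN = 5.967×10^5 N
From P_cr = π²EI/(K·L)²:  L = (1/K)·√(π²EI/P_cr) = (1/1)·√(π²×1.13×10^11×6.003×10^-5/5.967×10^5)
L = 10.6 m

L_max ≈ 10.6 m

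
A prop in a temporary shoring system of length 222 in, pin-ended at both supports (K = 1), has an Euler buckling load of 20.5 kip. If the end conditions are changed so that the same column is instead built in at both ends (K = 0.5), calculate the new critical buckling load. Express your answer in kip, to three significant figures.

P_cr ≈ 82.0 kip

P_cr ∝ 1/K², so P_cr,new = P_cr,old × (K_old/K_new)² = 20.5 × (1/0.5)²
= 20.5 × 4.000 = 82.0 kip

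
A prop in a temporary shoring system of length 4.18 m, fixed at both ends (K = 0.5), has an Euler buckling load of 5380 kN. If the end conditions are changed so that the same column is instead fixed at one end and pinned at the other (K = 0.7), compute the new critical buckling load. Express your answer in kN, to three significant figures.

P_cr ≈ 2740 kN

P_cr ∝ 1/K², so P_cr,new = P_cr,old × (K_old/K_new)² = 5380 × (0.5/0.7)²
= 5380 × 0.5102 = 2740 kN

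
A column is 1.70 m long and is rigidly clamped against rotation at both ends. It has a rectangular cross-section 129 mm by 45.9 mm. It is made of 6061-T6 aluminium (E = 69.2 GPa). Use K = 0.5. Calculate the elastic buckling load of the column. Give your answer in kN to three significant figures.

Buckling occurs about the weak axis: I_min = h·b³/12 with b = 45.9 mm (the shorter side).
I_min = 129×45.9³/12 = 1.040×10^6 mm⁴
I = 1.040×10^6 mm⁴ = 1.040×10^-6 m⁴
Effective length L_e = K·L = 0.5 × 1.70 = 0.8500 m
P_cr = π²EI / L_e² = π² × 69.2×10⁹ × 1.040×10^-6 / 0.8500² = 9.827×10^5 N

P_cr ≈ 983 kN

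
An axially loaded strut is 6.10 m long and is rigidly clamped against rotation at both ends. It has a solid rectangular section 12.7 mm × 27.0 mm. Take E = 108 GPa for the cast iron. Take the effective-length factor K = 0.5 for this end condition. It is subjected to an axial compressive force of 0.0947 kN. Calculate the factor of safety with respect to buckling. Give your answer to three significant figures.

Buckling occurs about the weak axis: I_min = h·b³/12 with b = 12.7 mm (the shorter side).
I_min = 27.0×12.7³/12 = 4.609×10^3 mm⁴
I = 4.609×10^3 mm⁴ = 4.609×10^-9 m⁴
Effective length L_e = K·L = 0.5 × 6.10 = 3.050 m
P_cr = π²EI / L_e² = π² × 108×10⁹ × 4.609×10^-9 / 3.050² = 528.1 N
Factor of safety n = P_cr / P = 0.52810 / 0.0947 = 5.58

n ≈ 5.58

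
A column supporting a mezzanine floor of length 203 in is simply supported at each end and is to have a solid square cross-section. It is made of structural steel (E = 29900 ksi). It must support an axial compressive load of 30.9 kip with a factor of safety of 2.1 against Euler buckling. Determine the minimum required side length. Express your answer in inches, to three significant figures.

a ≈ 3.23 in

Required P_cr = n·P = 2.1 × 30.9 = 64.89 kip
L_e = K·L = 1 × 203 = 203.0 in
Required I = P_cr·L_e²/(π²E) = 6.489×10^4 × 203.0² / (π² × 2.99×10^7) = 9.061 in⁴
Solid square: I = a⁴/12  ⇒  a = (12I)^(1/4) = (12×9.061)^(1/4) = 3.23 in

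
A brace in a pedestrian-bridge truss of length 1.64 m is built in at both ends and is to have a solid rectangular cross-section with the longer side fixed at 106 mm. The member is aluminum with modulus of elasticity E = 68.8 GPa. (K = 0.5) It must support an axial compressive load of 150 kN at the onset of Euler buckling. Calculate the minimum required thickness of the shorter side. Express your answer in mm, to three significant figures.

b ≈ 25.6 mm

L_e = K·L = 0.5 × 1.64 = 0.8200 m
Required I = P_cr·L_e²/(π²E) = 1.500×10^5 × 0.8200² / (π² × 6.88×10^10) = 1.485×10^-7 m⁴
I_req = 1.485×10^5 mm⁴
Rectangle, weak axis: I_min = h·b³/12 with h = 106 mm fixed  ⇒  b = (12I/h)^(1/3) = 25.6 mm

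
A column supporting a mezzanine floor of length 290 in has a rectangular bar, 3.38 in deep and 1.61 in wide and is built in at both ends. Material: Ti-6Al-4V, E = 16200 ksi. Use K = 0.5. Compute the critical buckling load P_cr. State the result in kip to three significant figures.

Buckling occurs about the weak axis: I_min = h·b³/12 with b = 1.61 in (the shorter side).
I_min = 3.38×1.61³/12 = 1.175 in⁴
Effective length L_e = K·L = 0.5 × 290 = 145.0 in
P_cr = π²EI / L_e² = π² × 16200×10³ × 1.175 / 145.0² = 8.939×10^3 lb

P_cr ≈ 8.94 kip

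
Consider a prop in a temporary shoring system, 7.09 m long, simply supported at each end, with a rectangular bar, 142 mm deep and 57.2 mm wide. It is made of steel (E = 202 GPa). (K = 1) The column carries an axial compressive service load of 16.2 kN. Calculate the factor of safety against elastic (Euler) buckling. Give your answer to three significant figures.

Buckling occurs about the weak axis: I_min = h·b³/12 with b = 57.2 mm (the shorter side).
I_min = 142×57.2³/12 = 2.215×10^6 mm⁴
I = 2.215×10^6 mm⁴ = 2.215×10^-6 m⁴
Effective length L_e = K·L = 1 × 7.09 = 7.090 m
P_cr = π²EI / L_e² = π² × 202×10⁹ × 2.215×10^-6 / 7.090² = 8.783×10^4 N
Factor of safety n = P_cr / P = 87.832 / 16.2 = 5.42

n ≈ 5.42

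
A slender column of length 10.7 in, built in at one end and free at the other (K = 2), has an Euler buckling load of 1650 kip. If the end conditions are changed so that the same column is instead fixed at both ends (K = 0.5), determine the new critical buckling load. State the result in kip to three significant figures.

P_cr ≈ 26400 kip

P_cr ∝ 1/K², so P_cr,new = P_cr,old × (K_old/K_new)² = 1650 × (2/0.5)²
= 1650 × 16.00 = 26400 kip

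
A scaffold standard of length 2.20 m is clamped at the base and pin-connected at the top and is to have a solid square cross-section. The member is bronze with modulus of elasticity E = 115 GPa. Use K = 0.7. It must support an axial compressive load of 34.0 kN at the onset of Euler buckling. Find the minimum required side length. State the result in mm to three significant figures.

L_e = K·L = 0.7 × 2.20 = 1.540 m
Required I = P_cr·L_e²/(π²E) = 3.400×10^4 × 1.540² / (π² × 1.15×10^11) = 7.104×10^-8 m⁴
I_req = 7.104×10^4 mm⁴
Solid square: I = a⁴/12  ⇒  a = (12I)^(1/4) = (12×7.104×10^4)^(1/4) = 30.4 mm

a ≈ 30.4 mm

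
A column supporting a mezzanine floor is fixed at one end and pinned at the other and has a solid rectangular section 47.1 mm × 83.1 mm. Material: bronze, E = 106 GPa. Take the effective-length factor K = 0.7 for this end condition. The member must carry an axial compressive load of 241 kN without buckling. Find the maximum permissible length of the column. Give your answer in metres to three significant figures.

L_max ≈ 2.53 m

Buckling occurs about the weak axis: I_min = h·b³/12 with b = 47.1 mm (the shorter side).
I_min = 83.1×47.1³/12 = 7.236×10^5 mm⁴
I = 7.236×10^-7 m⁴
At the buckling limit P_cr = P = 2.410×10^5 N
From P_cr = π²EI/(K·L)²:  L = (1/K)·√(π²EI/P_cr) = (1/0.7)·√(π²×1.06×10^11×7.236×10^-7/2.410×10^5)
L = 2.53 m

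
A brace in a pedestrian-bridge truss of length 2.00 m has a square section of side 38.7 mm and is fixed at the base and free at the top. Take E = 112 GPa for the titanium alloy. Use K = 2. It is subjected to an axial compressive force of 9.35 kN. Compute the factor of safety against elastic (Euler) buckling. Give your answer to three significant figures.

n ≈ 1.38

I = a⁴/12 = 38.7⁴/12 = 1.869×10^5 mm⁴
I = 1.869×10^5 mm⁴ = 1.869×10^-7 m⁴
Effective length L_e = K·L = 2 × 2.00 = 4.000 m
P_cr = π²EI / L_e² = π² × 112×10⁹ × 1.869×10^-7 / 4.000² = 1.291×10^4 N
Factor of safety n = P_cr / P = 12.914 / 9.35 = 1.38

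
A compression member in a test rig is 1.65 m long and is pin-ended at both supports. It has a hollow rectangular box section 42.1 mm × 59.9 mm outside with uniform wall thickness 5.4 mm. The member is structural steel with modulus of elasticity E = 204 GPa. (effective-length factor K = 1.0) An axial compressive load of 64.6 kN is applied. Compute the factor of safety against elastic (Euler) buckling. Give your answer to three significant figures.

n ≈ 2.83

Inner dimensions: h_i = 59.9 − 2×5.4 = 49.10 mm, b_i = 42.1 − 2×5.4 = 31.30 mm
Weak-axis I_min = (h_o·b_o³ − h_i·b_i³)/12 with b_o = 42.1, b_i = 31.30 mm (shorter outer/inner sides).
I_min = (59.9×42.1³ − 49.10×31.30³)/12 = 2.470×10^5 mm⁴
I = 2.470×10^5 mm⁴ = 2.470×10^-7 m⁴
Effective length L_e = K·L = 1 × 1.65 = 1.650 m
P_cr = π²EI / L_e² = π² × 204×10⁹ × 2.470×10^-7 / 1.650² = 1.827×10^5 N
Factor of safety n = P_cr / P = 182.67 / 64.6 = 2.83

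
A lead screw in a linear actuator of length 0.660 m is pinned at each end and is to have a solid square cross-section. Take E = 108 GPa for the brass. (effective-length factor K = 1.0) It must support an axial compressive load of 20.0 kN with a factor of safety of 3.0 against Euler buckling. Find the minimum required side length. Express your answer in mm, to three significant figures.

Required P_cr = n·P = 3.0 × 20.0 = 60.00 kN
L_e = K·L = 1 × 0.660 = 0.6600 m
Required I = P_cr·L_e²/(π²E) = 6.000×10^4 × 0.6600² / (π² × 1.08×10^11) = 2.452×10^-8 m⁴
I_req = 2.452×10^4 mm⁴
Solid square: I = a⁴/12  ⇒  a = (12I)^(1/4) = (12×2.452×10^4)^(1/4) = 23.3 mm

a ≈ 23.3 mm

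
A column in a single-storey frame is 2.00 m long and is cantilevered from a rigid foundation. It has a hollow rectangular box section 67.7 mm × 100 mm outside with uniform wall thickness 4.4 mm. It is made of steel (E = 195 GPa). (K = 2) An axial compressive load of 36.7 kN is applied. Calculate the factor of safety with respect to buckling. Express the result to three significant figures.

Inner dimensions: h_i = 100 − 2×4.4 = 91.20 mm, b_i = 67.7 − 2×4.4 = 58.90 mm
Weak-axis I_min = (h_o·b_o³ − h_i·b_i³)/12 with b_o = 67.7, b_i = 58.90 mm (shorter outer/inner sides).
I_min = (100×67.7³ − 91.20×58.90³)/12 = 1.033×10^6 mm⁴
I = 1.033×10^6 mm⁴ = 1.033×10^-6 m⁴
Effective length L_e = K·L = 2 × 2.00 = 4.000 m
P_cr = π²EI / L_e² = π² × 195×10⁹ × 1.033×10^-6 / 4.000² = 1.242×10^5 N
Factor of safety n = P_cr / P = 124.23 / 36.7 = 3.38

n ≈ 3.38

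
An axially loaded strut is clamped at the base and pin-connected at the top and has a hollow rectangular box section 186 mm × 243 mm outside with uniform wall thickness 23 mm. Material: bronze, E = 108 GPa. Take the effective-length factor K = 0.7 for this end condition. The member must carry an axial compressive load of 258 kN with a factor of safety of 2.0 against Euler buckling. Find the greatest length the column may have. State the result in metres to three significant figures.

Inner dimensions: h_i = 243 − 2×23 = 197.0 mm, b_i = 186 − 2×23 = 140.0 mm
Weak-axis I_min = (h_o·b_o³ − h_i·b_i³)/12 with b_o = 186, b_i = 140.0 mm (shorter outer/inner sides).
I_min = (243×186³ − 197.0×140.0³)/12 = 8.526×10^7 mm⁴
I = 8.526×10^-5 m⁴
Required critical load P_cr = n·P = 2.0 × 258 = 516.0 kN = 5.160×10^5 N
From P_cr = π²EI/(K·L)²:  L = (1/K)·√(π²EI/P_cr) = (1/0.7)·√(π²×1.08×10^11×8.526×10^-5/5.160×10^5)
L = 19.0 m

L_max ≈ 19.0 m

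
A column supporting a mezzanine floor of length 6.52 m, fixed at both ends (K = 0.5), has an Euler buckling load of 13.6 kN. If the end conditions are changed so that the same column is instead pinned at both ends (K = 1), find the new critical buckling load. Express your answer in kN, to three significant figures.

P_cr ≈ 3.40 kN

P_cr ∝ 1/K², so P_cr,new = P_cr,old × (K_old/K_new)² = 13.6 × (0.5/1)²
= 13.6 × 0.2500 = 3.40 kN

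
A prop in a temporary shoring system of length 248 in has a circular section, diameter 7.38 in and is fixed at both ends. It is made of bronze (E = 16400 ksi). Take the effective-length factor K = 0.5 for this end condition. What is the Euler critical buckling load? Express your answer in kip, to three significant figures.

I = πd⁴/64 = π×7.38⁴/64 = 145.6 in⁴
Effective length L_e = K·L = 0.5 × 248 = 124.0 in
P_cr = π²EI / L_e² = π² × 16400×10³ × 145.6 / 124.0² = 1.533×10^6 lb

P_cr ≈ 1530 kip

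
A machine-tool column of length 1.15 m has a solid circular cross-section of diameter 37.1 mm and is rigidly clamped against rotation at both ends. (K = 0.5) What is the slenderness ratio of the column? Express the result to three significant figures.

λ ≈ 62.0

For a solid circle r = d/4 = 37.1/4 = 9.275 mm
L_e = K·L = 0.5 × 1.15 m = 0.5750 m = 575.00 mm
λ = L_e / r_min = 575.00 / 9.275 = 62.0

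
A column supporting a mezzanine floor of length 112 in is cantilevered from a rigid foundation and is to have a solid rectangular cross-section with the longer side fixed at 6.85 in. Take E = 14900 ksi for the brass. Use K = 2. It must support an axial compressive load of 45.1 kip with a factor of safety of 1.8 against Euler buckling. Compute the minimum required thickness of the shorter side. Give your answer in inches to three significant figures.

Required P_cr = n·P = 1.8 × 45.1 = 81.18 kip
L_e = K·L = 2 × 112 = 224.0 in
Required I = P_cr·L_e²/(π²E) = 8.118×10^4 × 224.0² / (π² × 1.49×10^7) = 27.70 in⁴
Rectangle, weak axis: I_min = h·b³/12 with h = 6.85 in fixed  ⇒  b = (12I/h)^(1/3) = 3.65 in

b ≈ 3.65 in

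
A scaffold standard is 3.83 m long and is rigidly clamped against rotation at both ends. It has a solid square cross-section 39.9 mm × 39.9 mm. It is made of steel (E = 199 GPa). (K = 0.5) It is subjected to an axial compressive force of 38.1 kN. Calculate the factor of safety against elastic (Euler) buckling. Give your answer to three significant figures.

I = a⁴/12 = 39.9⁴/12 = 2.112×10^5 mm⁴
I = 2.112×10^5 mm⁴ = 2.112×10^-7 m⁴
Effective length L_e = K·L = 0.5 × 3.83 = 1.915 m
P_cr = π²EI / L_e² = π² × 199×10⁹ × 2.112×10^-7 / 1.915² = 1.131×10^5 N
Factor of safety n = P_cr / P = 113.12 / 38.1 = 2.97

n ≈ 2.97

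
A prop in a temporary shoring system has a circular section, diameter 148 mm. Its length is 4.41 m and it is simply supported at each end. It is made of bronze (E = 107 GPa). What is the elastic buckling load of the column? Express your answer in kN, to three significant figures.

P_cr ≈ 1280 kN

I = πd⁴/64 = π×148⁴/64 = 2.355×10^7 mm⁴
I = 2.355×10^7 mm⁴ = 2.355×10^-5 m⁴
Effective length L_e = K·L = 1 × 4.41 = 4.410 m
P_cr = π²EI / L_e² = π² × 107×10⁹ × 2.355×10^-5 / 4.410² = 1.279×10^6 N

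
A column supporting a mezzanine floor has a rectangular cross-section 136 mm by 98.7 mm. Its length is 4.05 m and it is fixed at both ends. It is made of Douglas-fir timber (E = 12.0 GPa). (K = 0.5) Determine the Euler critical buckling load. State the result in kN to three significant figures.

P_cr ≈ 315 kN

Buckling occurs about the weak axis: I_min = h·b³/12 with b = 98.7 mm (the shorter side).
I_min = 136×98.7³/12 = 1.090×10^7 mm⁴
I = 1.090×10^7 mm⁴ = 1.090×10^-5 m⁴
Effective length L_e = K·L = 0.5 × 4.05 = 2.025 m
P_cr = π²EI / L_e² = π² × 12.0×10⁹ × 1.090×10^-5 / 2.025² = 3.147×10^5 N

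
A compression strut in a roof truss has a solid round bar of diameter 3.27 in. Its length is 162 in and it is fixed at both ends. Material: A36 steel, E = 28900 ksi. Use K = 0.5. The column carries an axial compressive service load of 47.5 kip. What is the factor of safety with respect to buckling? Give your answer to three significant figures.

n ≈ 5.14

I = πd⁴/64 = π×3.27⁴/64 = 5.613 in⁴
Effective length L_e = K·L = 0.5 × 162 = 81.00 in
P_cr = π²EI / L_e² = π² × 28900×10³ × 5.613 / 81.00² = 2.440×10^5 lb
Factor of safety n = P_cr / P = 244.00 / 47.5 = 5.14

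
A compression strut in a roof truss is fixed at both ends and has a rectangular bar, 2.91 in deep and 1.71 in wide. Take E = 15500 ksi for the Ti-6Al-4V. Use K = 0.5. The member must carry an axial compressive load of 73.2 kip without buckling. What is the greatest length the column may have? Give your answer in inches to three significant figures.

L_max ≈ 101 in

Buckling occurs about the weak axis: I_min = h·b³/12 with b = 1.71 in (the shorter side).
I_min = 2.91×1.71³/12 = 1.213 in⁴
At the buckling limit P_cr = P = 7.320×10^4 lb
From P_cr = π²EI/(K·L)²:  L = (1/K)·√(π²EI/P_cr) = (1/0.5)·√(π²×1.55×10^7×1.213/7.320×10^4)
L = 101 in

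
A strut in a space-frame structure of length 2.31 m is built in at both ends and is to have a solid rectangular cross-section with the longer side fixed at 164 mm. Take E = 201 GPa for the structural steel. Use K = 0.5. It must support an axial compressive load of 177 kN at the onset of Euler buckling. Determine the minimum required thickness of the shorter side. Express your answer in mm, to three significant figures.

L_e = K·L = 0.5 × 2.31 = 1.155 m
Required I = P_cr·L_e²/(π²E) = 1.770×10^5 × 1.155² / (π² × 2.01×10^11) = 1.190×10^-7 m⁴
I_req = 1.190×10^5 mm⁴
Rectangle, weak axis: I_min = h·b³/12 with h = 164 mm fixed  ⇒  b = (12I/h)^(1/3) = 20.6 mm

b ≈ 20.6 mm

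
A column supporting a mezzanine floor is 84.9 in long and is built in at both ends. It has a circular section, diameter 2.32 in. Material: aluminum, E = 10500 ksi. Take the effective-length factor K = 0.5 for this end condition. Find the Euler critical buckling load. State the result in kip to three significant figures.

P_cr ≈ 81.8 kip

I = πd⁴/64 = π×2.32⁴/64 = 1.422 in⁴
Effective length L_e = K·L = 0.5 × 84.9 = 42.45 in
P_cr = π²EI / L_e² = π² × 10500×10³ × 1.422 / 42.45² = 8.178×10^4 lb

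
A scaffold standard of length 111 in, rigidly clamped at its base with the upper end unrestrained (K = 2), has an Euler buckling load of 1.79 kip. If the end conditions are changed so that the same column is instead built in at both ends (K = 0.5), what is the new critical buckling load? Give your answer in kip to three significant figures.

P_cr ∝ 1/K², so P_cr,new = P_cr,old × (K_old/K_new)² = 1.79 × (2/0.5)²
= 1.79 × 16.00 = 28.6 kip

P_cr ≈ 28.6 kip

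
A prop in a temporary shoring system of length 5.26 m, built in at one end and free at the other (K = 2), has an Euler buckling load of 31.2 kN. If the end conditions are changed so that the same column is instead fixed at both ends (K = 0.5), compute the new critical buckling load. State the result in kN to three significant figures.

P_cr ∝ 1/K², so P_cr,new = P_cr,old × (K_old/K_new)² = 31.2 × (2/0.5)²
= 31.2 × 16.00 = 499 kN

P_cr ≈ 499 kN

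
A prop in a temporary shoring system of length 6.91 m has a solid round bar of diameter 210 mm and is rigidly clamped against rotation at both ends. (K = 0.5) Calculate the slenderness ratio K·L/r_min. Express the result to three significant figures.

I = πd⁴/64 = π×210⁴/64 = 9.547×10^7 mm⁴
A = 3.464×10^4 mm²;  r_min = √(I/A) = √(9.547×10^7/3.464×10^4) = 52.50 mm
L_e = K·L = 0.5 × 6.91 m = 3.455 m = 3455.0 mm
λ = L_e / r_min = 3455.0 / 52.50 = 65.8

λ ≈ 65.8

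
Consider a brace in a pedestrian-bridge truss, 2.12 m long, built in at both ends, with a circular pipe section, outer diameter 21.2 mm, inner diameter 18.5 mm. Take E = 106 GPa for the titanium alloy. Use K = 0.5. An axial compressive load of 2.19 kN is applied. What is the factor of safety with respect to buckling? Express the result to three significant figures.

n ≈ 1.77

d_o = 21.2 mm, d_i = 18.5 mm
I = π(d_o⁴ − d_i⁴)/64 = π(21.2⁴ − 18.50⁴)/64 = 4.166×10^3 mm⁴
I = 4.166×10^3 mm⁴ = 4.166×10^-9 m⁴
Effective length L_e = K·L = 0.5 × 2.12 = 1.060 m
P_cr = π²EI / L_e² = π² × 106×10⁹ × 4.166×10^-9 / 1.060² = 3.879×10^3 N
Factor of safety n = P_cr / P = 3.8786 / 2.19 = 1.77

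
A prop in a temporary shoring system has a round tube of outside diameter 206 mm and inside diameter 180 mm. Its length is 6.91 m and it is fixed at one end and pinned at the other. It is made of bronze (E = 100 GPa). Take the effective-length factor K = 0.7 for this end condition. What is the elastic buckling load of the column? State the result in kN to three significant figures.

d_o = 206 mm, d_i = 180 mm
I = π(d_o⁴ − d_i⁴)/64 = π(206⁴ − 180.0⁴)/64 = 3.687×10^7 mm⁴
I = 3.687×10^7 mm⁴ = 3.687×10^-5 m⁴
Effective length L_e = K·L = 0.7 × 6.91 = 4.837 m
P_cr = π²EI / L_e² = π² × 100×10⁹ × 3.687×10^-5 / 4.837² = 1.555×10^6 N

P_cr ≈ 1560 kN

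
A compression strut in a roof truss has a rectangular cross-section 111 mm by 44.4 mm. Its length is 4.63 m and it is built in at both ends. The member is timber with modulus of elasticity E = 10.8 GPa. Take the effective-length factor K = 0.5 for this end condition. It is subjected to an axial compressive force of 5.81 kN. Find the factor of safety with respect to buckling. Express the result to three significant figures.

n ≈ 2.77

Buckling occurs about the weak axis: I_min = h·b³/12 with b = 44.4 mm (the shorter side).
I_min = 111×44.4³/12 = 8.096×10^5 mm⁴
I = 8.096×10^5 mm⁴ = 8.096×10^-7 m⁴
Effective length L_e = K·L = 0.5 × 4.63 = 2.315 m
P_cr = π²EI / L_e² = π² × 10.8×10⁹ × 8.096×10^-7 / 2.315² = 1.610×10^4 N
Factor of safety n = P_cr / P = 16.103 / 5.81 = 2.77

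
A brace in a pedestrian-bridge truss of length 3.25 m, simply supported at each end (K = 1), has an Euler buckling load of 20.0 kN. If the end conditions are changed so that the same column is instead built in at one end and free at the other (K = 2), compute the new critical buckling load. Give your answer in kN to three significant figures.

P_cr ∝ 1/K², so P_cr,new = P_cr,old × (K_old/K_new)² = 20.0 × (1/2)²
= 20.0 × 0.2500 = 5.00 kN

P_cr ≈ 5.00 kN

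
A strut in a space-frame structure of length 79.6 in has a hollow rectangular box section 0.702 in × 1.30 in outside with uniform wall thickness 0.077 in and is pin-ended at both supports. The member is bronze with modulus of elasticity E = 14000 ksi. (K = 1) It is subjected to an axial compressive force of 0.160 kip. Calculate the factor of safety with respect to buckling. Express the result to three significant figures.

Inner dimensions: h_i = 1.30 − 2×0.077 = 1.146 in, b_i = 0.702 − 2×0.077 = 0.5480 in
Weak-axis I_min = (h_o·b_o³ − h_i·b_i³)/12 with b_o = 0.702, b_i = 0.5480 in (shorter outer/inner sides).
I_min = (1.30×0.702³ − 1.146×0.5480³)/12 = 2.176×10^-2 in⁴
Effective length L_e = K·L = 1 × 79.6 = 79.60 in
P_cr = π²EI / L_e² = π² × 14000×10³ × 2.176×10^-2 / 79.60² = 474.6 lb
Factor of safety n = P_cr / P = 0.47456 / 0.160 = 2.97

n ≈ 2.97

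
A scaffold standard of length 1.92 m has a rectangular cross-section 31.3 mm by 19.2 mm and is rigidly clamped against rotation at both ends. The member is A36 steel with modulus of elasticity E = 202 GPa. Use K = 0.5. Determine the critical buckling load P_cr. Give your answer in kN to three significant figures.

P_cr ≈ 39.9 kN

Buckling occurs about the weak axis: I_min = h·b³/12 with b = 19.2 mm (the shorter side).
I_min = 31.3×19.2³/12 = 1.846×10^4 mm⁴
I = 1.846×10^4 mm⁴ = 1.846×10^-8 m⁴
Effective length L_e = K·L = 0.5 × 1.92 = 0.9600 m
P_cr = π²EI / L_e² = π² × 202×10⁹ × 1.846×10^-8 / 0.9600² = 3.994×10^4 N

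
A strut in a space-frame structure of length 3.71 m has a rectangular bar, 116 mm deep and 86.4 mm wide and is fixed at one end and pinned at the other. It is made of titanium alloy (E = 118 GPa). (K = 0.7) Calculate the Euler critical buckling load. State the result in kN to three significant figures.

P_cr ≈ 1080 kN

Buckling occurs about the weak axis: I_min = h·b³/12 with b = 86.4 mm (the shorter side).
I_min = 116×86.4³/12 = 6.235×10^6 mm⁴
I = 6.235×10^6 mm⁴ = 6.235×10^-6 m⁴
Effective length L_e = K·L = 0.7 × 3.71 = 2.597 m
P_cr = π²EI / L_e² = π² × 118×10⁹ × 6.235×10^-6 / 2.597² = 1.077×10^6 N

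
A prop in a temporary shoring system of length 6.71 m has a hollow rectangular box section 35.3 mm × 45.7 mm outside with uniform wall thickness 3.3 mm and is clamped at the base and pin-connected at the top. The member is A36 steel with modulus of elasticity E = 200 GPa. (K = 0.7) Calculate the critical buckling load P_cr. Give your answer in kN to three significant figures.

P_cr ≈ 8.10 kN

Inner dimensions: h_i = 45.7 − 2×3.3 = 39.10 mm, b_i = 35.3 − 2×3.3 = 28.70 mm
Weak-axis I_min = (h_o·b_o³ − h_i·b_i³)/12 with b_o = 35.3, b_i = 28.70 mm (shorter outer/inner sides).
I_min = (45.7×35.3³ − 39.10×28.70³)/12 = 9.049×10^4 mm⁴
I = 9.049×10^4 mm⁴ = 9.049×10^-8 m⁴
Effective length L_e = K·L = 0.7 × 6.71 = 4.697 m
P_cr = π²EI / L_e² = π² × 200×10⁹ × 9.049×10^-8 / 4.697² = 8.096×10^3 N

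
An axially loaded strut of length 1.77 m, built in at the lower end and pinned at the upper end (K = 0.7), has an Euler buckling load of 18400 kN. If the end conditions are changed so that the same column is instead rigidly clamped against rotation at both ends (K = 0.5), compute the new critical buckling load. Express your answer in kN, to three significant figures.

P_cr ≈ 36100 kN

P_cr ∝ 1/K², so P_cr,new = P_cr,old × (K_old/K_new)² = 18400 × (0.7/0.5)²
= 18400 × 1.960 = 36100 kN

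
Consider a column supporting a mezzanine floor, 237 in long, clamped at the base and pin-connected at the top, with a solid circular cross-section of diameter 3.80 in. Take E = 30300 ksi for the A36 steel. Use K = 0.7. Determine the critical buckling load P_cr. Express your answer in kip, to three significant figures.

I = πd⁴/64 = π×3.80⁴/64 = 10.24 in⁴
Effective length L_e = K·L = 0.7 × 237 = 165.9 in
P_cr = π²EI / L_e² = π² × 30300×10³ × 10.24 / 165.9² = 1.112×10^5 lb

P_cr ≈ 111 kip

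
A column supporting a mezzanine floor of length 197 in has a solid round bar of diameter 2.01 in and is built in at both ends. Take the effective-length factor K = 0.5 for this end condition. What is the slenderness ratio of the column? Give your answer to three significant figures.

For a solid circle r = d/4 = 2.01/4 = 0.5025 in
L_e = K·L = 0.5 × 197 = 98.50 in
λ = L_e / r_min = 98.500 / 0.5025 = 196

λ ≈ 196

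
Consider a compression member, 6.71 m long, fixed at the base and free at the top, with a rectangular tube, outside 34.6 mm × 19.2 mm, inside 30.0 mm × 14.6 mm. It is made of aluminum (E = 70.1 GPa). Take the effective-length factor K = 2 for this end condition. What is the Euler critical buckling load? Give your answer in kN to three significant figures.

P_cr ≈ 0.0485 kN

Weak-axis I_min = (h_o·b_o³ − h_i·b_i³)/12 with b_o = 19.2, b_i = 14.60 mm (shorter outer/inner sides).
I_min = (34.6×19.2³ − 30.00×14.60³)/12 = 1.263×10^4 mm⁴
I = 1.263×10^4 mm⁴ = 1.263×10^-8 m⁴
Effective length L_e = K·L = 2 × 6.71 = 13.42 m
P_cr = π²EI / L_e² = π² × 70.1×10⁹ × 1.263×10^-8 / 13.42² = 48.51 N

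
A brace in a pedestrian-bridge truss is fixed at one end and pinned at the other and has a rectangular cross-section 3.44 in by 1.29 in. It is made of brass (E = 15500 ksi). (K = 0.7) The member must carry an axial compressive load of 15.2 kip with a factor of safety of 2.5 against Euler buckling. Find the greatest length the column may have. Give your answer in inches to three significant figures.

Buckling occurs about the weak axis: I_min = h·b³/12 with b = 1.29 in (the shorter side).
I_min = 3.44×1.29³/12 = 0.6154 in⁴
Required critical load P_cr = n·P = 2.5 × 15.2 = 38.00 kip = 3.800×10^4 lb
From P_cr = π²EI/(K·L)²:  L = (1/K)·√(π²EI/P_cr) = (1/0.7)·√(π²×1.55×10^7×0.6154/3.800×10^4)
L = 71.1 in

L_max ≈ 71.1 in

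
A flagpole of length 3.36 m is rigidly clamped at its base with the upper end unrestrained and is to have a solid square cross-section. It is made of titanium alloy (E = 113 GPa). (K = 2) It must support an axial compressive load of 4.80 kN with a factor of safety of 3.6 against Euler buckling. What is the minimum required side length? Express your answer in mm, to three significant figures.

a ≈ 53.8 mm

Required P_cr = n·P = 3.6 × 4.80 = 17.28 kN
L_e = K·L = 2 × 3.36 = 6.720 m
Required I = P_cr·L_e²/(π²E) = 1.728×10^4 × 6.720² / (π² × 1.13×10^11) = 6.997×10^-7 m⁴
I_req = 6.997×10^5 mm⁴
Solid square: I = a⁴/12  ⇒  a = (12I)^(1/4) = (12×6.997×10^5)^(1/4) = 53.8 mm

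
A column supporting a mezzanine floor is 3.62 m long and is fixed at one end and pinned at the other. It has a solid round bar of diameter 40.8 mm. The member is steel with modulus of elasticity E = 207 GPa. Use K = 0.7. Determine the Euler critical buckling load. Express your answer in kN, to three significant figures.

P_cr ≈ 43.3 kN

I = πd⁴/64 = π×40.8⁴/64 = 1.360×10^5 mm⁴
I = 1.360×10^5 mm⁴ = 1.360×10^-7 m⁴
Effective length L_e = K·L = 0.7 × 3.62 = 2.534 m
P_cr = π²EI / L_e² = π² × 207×10⁹ × 1.360×10^-7 / 2.534² = 4.328×10^4 N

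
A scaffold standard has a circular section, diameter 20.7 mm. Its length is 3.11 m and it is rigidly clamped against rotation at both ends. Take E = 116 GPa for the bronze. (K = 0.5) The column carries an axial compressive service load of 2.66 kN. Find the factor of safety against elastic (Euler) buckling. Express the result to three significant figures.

I = πd⁴/64 = π×20.7⁴/64 = 9.013×10^3 mm⁴
I = 9.013×10^3 mm⁴ = 9.013×10^-9 m⁴
Effective length L_e = K·L = 0.5 × 3.11 = 1.555 m
P_cr = π²EI / L_e² = π² × 116×10⁹ × 9.013×10^-9 / 1.555² = 4.267×10^3 N
Factor of safety n = P_cr / P = 4.2673 / 2.66 = 1.60

n ≈ 1.60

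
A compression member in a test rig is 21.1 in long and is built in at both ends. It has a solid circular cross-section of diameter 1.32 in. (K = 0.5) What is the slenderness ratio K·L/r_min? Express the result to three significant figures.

λ ≈ 32.0

I = πd⁴/64 = π×1.32⁴/64 = 0.1490 in⁴
A = 1.368 in²;  r_min = √(I/A) = √(0.1490/1.368) = 0.3300 in
L_e = K·L = 0.5 × 21.1 = 10.55 in
λ = L_e / r_min = 10.550 / 0.3300 = 32.0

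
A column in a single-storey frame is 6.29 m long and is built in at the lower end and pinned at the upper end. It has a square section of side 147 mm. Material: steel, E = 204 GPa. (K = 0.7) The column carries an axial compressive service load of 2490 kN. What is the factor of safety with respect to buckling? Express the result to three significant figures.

I = a⁴/12 = 147⁴/12 = 3.891×10^7 mm⁴
I = 3.891×10^7 mm⁴ = 3.891×10^-5 m⁴
Effective length L_e = K·L = 0.7 × 6.29 = 4.403 m
P_cr = π²EI / L_e² = π² × 204×10⁹ × 3.891×10^-5 / 4.403² = 4.041×10^6 N
Factor of safety n = P_cr / P = 4041.3 / 2490 = 1.62

n ≈ 1.62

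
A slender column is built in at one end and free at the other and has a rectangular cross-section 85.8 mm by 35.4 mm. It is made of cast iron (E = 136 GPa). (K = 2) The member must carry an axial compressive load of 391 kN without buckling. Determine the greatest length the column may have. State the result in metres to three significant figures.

Buckling occurs about the weak axis: I_min = h·b³/12 with b = 35.4 mm (the shorter side).
I_min = 85.8×35.4³/12 = 3.172×10^5 mm⁴
I = 3.172×10^-7 m⁴
At the buckling limit P_cr = P = 3.910×10^5 N
From P_cr = π²EI/(K·L)²:  L = (1/K)·√(π²EI/P_cr) = (1/2)·√(π²×1.36×10^11×3.172×10^-7/3.910×10^5)
L = 0.522 m

L_max ≈ 0.522 m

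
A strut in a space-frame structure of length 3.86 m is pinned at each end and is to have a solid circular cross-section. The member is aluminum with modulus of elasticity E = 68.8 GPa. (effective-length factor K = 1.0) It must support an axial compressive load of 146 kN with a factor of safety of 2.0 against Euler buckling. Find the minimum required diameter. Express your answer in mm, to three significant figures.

Required P_cr = n·P = 2.0 × 146 = 292.0 kN
L_e = K·L = 1 × 3.86 = 3.860 m
Required I = P_cr·L_e²/(π²E) = 2.920×10^5 × 3.860² / (π² × 6.88×10^10) = 6.407×10^-6 m⁴
I_req = 6.407×10^6 mm⁴
Solid circle: I = πd⁴/64  ⇒  d = (64I/π)^(1/4) = (64×6.407×10^6/π)^(1/4) = 107 mm

d ≈ 107 mm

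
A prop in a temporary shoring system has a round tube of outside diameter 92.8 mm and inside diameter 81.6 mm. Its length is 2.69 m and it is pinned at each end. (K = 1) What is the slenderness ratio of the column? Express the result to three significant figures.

λ ≈ 87.1

d_o = 92.8 mm, d_i = 81.6 mm
I = π(d_o⁴ − d_i⁴)/64 = π(92.8⁴ − 81.60⁴)/64 = 1.464×10^6 mm⁴
A = 1.534×10^3 mm²;  r_min = √(I/A) = √(1.464×10^6/1.534×10^3) = 30.89 mm
L_e = K·L = 1 × 2.69 m = 2.690 m = 2690.0 mm
λ = L_e / r_min = 2690.0 / 30.89 = 87.1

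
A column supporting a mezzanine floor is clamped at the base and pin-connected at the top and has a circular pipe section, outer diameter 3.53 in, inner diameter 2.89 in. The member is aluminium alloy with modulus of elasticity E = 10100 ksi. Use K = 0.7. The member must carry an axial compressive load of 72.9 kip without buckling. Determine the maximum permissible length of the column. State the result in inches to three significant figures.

d_o = 3.53 in, d_i = 2.89 in
I = π(d_o⁴ − d_i⁴)/64 = π(3.53⁴ − 2.890⁴)/64 = 4.198 in⁴
At the buckling limit P_cr = P = 7.290×10^4 lb
From P_cr = π²EI/(K·L)²:  L = (1/K)·√(π²EI/P_cr) = (1/0.7)·√(π²×1.01×10^7×4.198/7.290×10^4)
L = 108 in

L_max ≈ 108 in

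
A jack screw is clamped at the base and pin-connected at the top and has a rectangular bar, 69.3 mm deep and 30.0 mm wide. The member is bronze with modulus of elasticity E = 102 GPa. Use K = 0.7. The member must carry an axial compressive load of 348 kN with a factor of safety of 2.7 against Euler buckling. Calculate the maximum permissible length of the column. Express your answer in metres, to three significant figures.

L_max ≈ 0.584 m

Buckling occurs about the weak axis: I_min = h·b³/12 with b = 30.0 mm (the shorter side).
I_min = 69.3×30.0³/12 = 1.559×10^5 mm⁴
I = 1.559×10^-7 m⁴
Required critical load P_cr = n·P = 2.7 × 348 = 939.6 kN = 9.396×10^5 N
From P_cr = π²EI/(K·L)²:  L = (1/K)·√(π²EI/P_cr) = (1/0.7)·√(π²×1.02×10^11×1.559×10^-7/9.396×10^5)
L = 0.584 m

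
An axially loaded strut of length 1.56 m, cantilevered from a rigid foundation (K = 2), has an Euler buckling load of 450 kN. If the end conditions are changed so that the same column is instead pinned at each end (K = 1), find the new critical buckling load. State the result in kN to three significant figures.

P_cr ≈ 1800 kN

P_cr ∝ 1/K², so P_cr,new = P_cr,old × (K_old/K_new)² = 450 × (2/1)²
= 450 × 4.000 = 1800 kN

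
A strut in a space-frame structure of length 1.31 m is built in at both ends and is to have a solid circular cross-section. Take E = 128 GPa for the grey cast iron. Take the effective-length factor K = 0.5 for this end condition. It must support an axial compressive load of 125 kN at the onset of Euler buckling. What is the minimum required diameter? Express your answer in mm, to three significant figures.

d ≈ 30.5 mm

L_e = K·L = 0.5 × 1.31 = 0.6550 m
Required I = P_cr·L_e²/(π²E) = 1.250×10^5 × 0.6550² / (π² × 1.28×10^11) = 4.245×10^-8 m⁴
I_req = 4.245×10^4 mm⁴
Solid circle: I = πd⁴/64  ⇒  d = (64I/π)^(1/4) = (64×4.245×10^4/π)^(1/4) = 30.5 mm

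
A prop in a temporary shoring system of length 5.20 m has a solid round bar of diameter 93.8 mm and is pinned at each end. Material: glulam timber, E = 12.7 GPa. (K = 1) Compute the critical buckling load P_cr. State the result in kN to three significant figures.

P_cr ≈ 17.6 kN

I = πd⁴/64 = π×93.8⁴/64 = 3.800×10^6 mm⁴
I = 3.800×10^6 mm⁴ = 3.800×10^-6 m⁴
Effective length L_e = K·L = 1 × 5.20 = 5.200 m
P_cr = π²EI / L_e² = π² × 12.7×10⁹ × 3.800×10^-6 / 5.200² = 1.761×10^4 N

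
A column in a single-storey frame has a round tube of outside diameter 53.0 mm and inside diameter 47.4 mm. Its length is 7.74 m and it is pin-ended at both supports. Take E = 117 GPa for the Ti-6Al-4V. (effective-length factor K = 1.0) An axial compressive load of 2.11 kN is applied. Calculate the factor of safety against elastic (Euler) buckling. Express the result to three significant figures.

d_o = 53.0 mm, d_i = 47.4 mm
I = π(d_o⁴ − d_i⁴)/64 = π(53.0⁴ − 47.40⁴)/64 = 1.395×10^5 mm⁴
I = 1.395×10^5 mm⁴ = 1.395×10^-7 m⁴
Effective length L_e = K·L = 1 × 7.74 = 7.740 m
P_cr = π²EI / L_e² = π² × 117×10⁹ × 1.395×10^-7 / 7.740² = 2.690×10^3 N
Factor of safety n = P_cr / P = 2.6896 / 2.11 = 1.27

n ≈ 1.27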